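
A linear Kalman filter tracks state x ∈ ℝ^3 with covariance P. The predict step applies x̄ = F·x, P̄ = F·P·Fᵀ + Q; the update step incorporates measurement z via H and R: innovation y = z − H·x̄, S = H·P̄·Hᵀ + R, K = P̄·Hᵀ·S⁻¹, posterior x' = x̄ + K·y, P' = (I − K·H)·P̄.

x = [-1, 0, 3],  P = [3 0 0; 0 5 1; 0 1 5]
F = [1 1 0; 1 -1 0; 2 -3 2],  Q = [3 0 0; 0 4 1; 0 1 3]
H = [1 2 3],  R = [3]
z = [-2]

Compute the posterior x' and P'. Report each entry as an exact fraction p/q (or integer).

x̄ = F·x = [-1, -1, 4]
P̄ = F·P·Fᵀ + Q = [11 -2 -7; -2 12 20; -7 20 68]
y = z − H·x̄ = [-11]
S = H·P̄·Hᵀ + R = [864]
K = P̄·Hᵀ·S⁻¹ = [-7/432; 41/432; 79/288]
x' = x̄ + K·y = [-355/432, -883/432, 283/288]
P' = (I − K·H)·P̄ = [2327/216 -145/216 -455/144; -145/216 911/216 -359/144; -455/144 -359/144 287/96]

x' = [-355/432, -883/432, 283/288]
P' = [2327/216 -145/216 -455/144; -145/216 911/216 -359/144; -455/144 -359/144 287/96]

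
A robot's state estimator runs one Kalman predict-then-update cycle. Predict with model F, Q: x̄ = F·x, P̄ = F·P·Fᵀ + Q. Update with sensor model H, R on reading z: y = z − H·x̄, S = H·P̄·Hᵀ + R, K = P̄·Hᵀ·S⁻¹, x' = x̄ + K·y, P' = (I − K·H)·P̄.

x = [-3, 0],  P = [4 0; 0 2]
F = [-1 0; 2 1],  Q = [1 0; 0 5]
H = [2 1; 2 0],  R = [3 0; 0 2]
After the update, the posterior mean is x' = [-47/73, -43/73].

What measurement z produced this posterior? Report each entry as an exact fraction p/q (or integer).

z = [-2, -2]

x̄ = F·x = [3, -6]
P̄ = F·P·Fᵀ + Q = [5 -8; -8 23]
S = H·P̄·Hᵀ + R = [14 4; 4 22]
K = P̄·Hᵀ·S⁻¹ = [1/73 33/73; 109/146 -63/73]
x' − x̄ = [-266/73, 395/73] = K·y
y = (KᵀK)⁻¹·Kᵀ·(x' − x̄) = [-2, -8]
z = y + H·x̄ = [-2, -8] + [0, 6] = [-2, -2]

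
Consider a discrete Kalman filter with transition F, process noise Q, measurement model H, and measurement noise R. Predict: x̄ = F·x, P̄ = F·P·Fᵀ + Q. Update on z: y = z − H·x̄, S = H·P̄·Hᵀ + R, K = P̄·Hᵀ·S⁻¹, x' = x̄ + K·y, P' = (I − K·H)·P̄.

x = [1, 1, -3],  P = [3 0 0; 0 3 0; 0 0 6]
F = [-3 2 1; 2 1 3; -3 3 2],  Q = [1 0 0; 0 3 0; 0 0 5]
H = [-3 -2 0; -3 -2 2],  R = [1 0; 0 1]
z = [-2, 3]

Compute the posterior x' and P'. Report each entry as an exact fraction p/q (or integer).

x' = [10660/6161, -9966/6161, 15185/6161]
P' = [43106/6161 -63582/6161 2227/6161; -63582/6161 95292/6161 -1815/6161; 2227/6161 -1815/6161 27317/55449]

x̄ = F·x = [-4, -6, -6]
P̄ = F·P·Fᵀ + Q = [46 6 57; 6 72 27; 57 27 83]
y = z − H·x̄ = [-26, -9]
S = H·P̄·Hᵀ + R = [775 324; 324 207]
K = P̄·Hᵀ·S⁻¹ = [-2154/6161 2300/6161; 162/6161 -3468/6161; -3051/6161 27175/55449]
x' = x̄ + K·y = [10660/6161, -9966/6161, 15185/6161]
P' = (I − K·H)·P̄ = [43106/6161 -63582/6161 2227/6161; -63582/6161 95292/6161 -1815/6161; 2227/6161 -1815/6161 27317/55449]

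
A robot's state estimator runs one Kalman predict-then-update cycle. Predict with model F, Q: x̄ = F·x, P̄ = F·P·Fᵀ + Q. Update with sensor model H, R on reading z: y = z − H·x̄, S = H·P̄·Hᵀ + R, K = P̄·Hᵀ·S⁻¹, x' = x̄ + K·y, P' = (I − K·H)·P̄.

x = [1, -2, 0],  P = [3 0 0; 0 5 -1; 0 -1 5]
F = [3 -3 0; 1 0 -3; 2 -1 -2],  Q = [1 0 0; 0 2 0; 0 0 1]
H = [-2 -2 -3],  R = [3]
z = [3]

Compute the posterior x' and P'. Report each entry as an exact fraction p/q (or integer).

x̄ = F·x = [9, 1, 4]
P̄ = F·P·Fᵀ + Q = [73 0 27; 0 50 33; 27 33 34]
y = z − H·x̄ = [35]
S = H·P̄·Hᵀ + R = [1521]
K = P̄·Hᵀ·S⁻¹ = [-227/1521; -199/1521; -74/507]
x' = x̄ + K·y = [5744/1521, -5444/1521, -562/507]
P' = (I − K·H)·P̄ = [59504/1521 -45173/1521 -3109/507; -45173/1521 36449/1521 2005/507; -3109/507 2005/507 270/169]

x' = [5744/1521, -5444/1521, -562/507]
P' = [59504/1521 -45173/1521 -3109/507; -45173/1521 36449/1521 2005/507; -3109/507 2005/507 270/169]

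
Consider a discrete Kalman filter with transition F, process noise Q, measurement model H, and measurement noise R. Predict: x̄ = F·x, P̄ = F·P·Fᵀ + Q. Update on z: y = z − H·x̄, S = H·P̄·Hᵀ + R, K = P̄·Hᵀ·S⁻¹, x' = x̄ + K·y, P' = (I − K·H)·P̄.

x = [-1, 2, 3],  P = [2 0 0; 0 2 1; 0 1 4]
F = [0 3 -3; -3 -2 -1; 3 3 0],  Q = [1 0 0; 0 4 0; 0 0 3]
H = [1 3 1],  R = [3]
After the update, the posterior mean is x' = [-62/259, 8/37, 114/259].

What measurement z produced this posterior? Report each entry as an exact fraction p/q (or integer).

x̄ = F·x = [-3, -4, 3]
P̄ = F·P·Fᵀ + Q = [37 3 9; 3 38 -33; 9 -33 39]
S = H·P̄·Hᵀ + R = [259]
K = P̄·Hᵀ·S⁻¹ = [55/259; 12/37; -51/259]
x' − x̄ = [715/259, 156/37, -663/259] = K·y
y = (KᵀK)⁻¹·Kᵀ·(x' − x̄) = [13]
z = y + H·x̄ = [13] + [-12] = [1]

z = [1]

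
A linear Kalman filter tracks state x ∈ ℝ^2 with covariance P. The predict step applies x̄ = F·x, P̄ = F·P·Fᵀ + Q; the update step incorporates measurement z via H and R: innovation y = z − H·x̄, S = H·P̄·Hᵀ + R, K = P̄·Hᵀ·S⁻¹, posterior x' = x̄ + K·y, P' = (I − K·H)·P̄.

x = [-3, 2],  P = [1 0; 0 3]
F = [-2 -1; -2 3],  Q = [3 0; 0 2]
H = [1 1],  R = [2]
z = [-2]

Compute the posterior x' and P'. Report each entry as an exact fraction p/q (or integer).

x̄ = F·x = [4, 12]
P̄ = F·P·Fᵀ + Q = [10 -5; -5 33]
y = z − H·x̄ = [-18]
S = H·P̄·Hᵀ + R = [35]
K = P̄·Hᵀ·S⁻¹ = [1/7; 4/5]
x' = x̄ + K·y = [10/7, -12/5]
P' = (I − K·H)·P̄ = [65/7 -9; -9 53/5]

x' = [10/7, -12/5]
P' = [65/7 -9; -9 53/5]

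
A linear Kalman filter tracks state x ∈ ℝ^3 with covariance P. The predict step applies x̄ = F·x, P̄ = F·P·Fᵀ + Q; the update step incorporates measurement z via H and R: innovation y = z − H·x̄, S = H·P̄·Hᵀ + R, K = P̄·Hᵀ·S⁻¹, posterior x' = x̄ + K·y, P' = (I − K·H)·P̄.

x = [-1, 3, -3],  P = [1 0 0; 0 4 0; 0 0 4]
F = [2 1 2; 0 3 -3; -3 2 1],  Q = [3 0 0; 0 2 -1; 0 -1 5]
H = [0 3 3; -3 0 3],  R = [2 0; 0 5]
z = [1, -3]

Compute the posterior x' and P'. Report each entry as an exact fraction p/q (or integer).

x' = [-86990/37057, 134583/37057, -121152/37057]
P' = [4200813/259399 -4092537/259399 586489/37057; -4092537/259399 4181654/259399 -591076/37057; 586489/37057 -591076/37057 592984/37057]

x̄ = F·x = [-5, 18, 6]
P̄ = F·P·Fᵀ + Q = [27 -12 10; -12 74 11; 10 11 34]
y = z − H·x̄ = [-71, -36]
S = H·P̄·Hᵀ + R = [1172 423; 423 374]
K = P̄·Hᵀ·S⁻¹ = [19329/259399 -57234/259399; 66183/259399 -26997/259399; 2862/37057 3897/37057]
x' = x̄ + K·y = [-86990/37057, 134583/37057, -121152/37057]
P' = (I − K·H)·P̄ = [4200813/259399 -4092537/259399 586489/37057; -4092537/259399 4181654/259399 -591076/37057; 586489/37057 -591076/37057 592984/37057]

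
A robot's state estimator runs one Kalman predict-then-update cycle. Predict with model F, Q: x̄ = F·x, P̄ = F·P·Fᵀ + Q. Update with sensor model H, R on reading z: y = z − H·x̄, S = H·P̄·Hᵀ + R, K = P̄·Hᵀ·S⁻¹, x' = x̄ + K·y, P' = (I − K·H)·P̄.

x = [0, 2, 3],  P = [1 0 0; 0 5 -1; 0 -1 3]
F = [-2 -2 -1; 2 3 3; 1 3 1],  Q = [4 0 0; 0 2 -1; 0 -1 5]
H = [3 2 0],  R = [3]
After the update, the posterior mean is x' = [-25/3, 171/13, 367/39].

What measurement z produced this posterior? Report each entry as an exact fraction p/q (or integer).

x̄ = F·x = [-7, 15, 9]
P̄ = F·P·Fᵀ + Q = [27 -34 -30; -34 60 43; -30 43 48]
S = H·P̄·Hᵀ + R = [78]
K = P̄·Hᵀ·S⁻¹ = [1/6; 3/13; -2/39]
x' − x̄ = [-4/3, -24/13, 16/39] = K·y
y = (KᵀK)⁻¹·Kᵀ·(x' − x̄) = [-8]
z = y + H·x̄ = [-8] + [9] = [1]

z = [1]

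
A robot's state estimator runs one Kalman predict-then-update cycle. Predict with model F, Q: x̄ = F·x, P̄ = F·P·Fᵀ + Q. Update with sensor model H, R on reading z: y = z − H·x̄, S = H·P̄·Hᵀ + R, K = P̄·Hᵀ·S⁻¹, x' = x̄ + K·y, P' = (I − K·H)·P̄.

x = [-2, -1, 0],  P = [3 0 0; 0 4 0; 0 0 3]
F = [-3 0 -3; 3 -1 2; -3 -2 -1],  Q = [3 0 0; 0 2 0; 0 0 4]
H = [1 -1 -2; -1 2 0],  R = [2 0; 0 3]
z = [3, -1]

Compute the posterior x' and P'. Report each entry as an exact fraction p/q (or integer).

x' = [-441/5090, -647/1018, -5737/5090]
P' = [5043/1018 1959/1018 8067/5090; 1959/1018 1455/1018 291/1018; 8067/5090 291/1018 589/509]

x̄ = F·x = [6, -5, 8]
P̄ = F·P·Fᵀ + Q = [57 -45 36; -45 45 -25; 36 -25 50]
y = z − H·x̄ = [8, 15]
S = H·P̄·Hᵀ + R = [150 -110; -110 420]
K = P̄·Hᵀ·S⁻¹ = [-357/5090 -375/1018; -39/1018 317/1018; -1292/2545 -1719/5090]
x' = x̄ + K·y = [-441/5090, -647/1018, -5737/5090]
P' = (I − K·H)·P̄ = [5043/1018 1959/1018 8067/5090; 1959/1018 1455/1018 291/1018; 8067/5090 291/1018 589/509]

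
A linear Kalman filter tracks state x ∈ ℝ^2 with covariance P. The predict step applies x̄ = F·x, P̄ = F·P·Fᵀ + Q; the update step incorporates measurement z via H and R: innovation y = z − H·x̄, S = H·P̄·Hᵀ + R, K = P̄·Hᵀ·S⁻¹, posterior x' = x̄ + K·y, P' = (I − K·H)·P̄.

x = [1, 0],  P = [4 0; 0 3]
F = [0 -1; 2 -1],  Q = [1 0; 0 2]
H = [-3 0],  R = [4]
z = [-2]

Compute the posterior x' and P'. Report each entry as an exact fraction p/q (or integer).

x' = [3/5, 49/20]
P' = [2/5 3/10; 3/10 759/40]

x̄ = F·x = [0, 2]
P̄ = F·P·Fᵀ + Q = [4 3; 3 21]
y = z − H·x̄ = [-2]
S = H·P̄·Hᵀ + R = [40]
K = P̄·Hᵀ·S⁻¹ = [-3/10; -9/40]
x' = x̄ + K·y = [3/5, 49/20]
P' = (I − K·H)·P̄ = [2/5 3/10; 3/10 759/40]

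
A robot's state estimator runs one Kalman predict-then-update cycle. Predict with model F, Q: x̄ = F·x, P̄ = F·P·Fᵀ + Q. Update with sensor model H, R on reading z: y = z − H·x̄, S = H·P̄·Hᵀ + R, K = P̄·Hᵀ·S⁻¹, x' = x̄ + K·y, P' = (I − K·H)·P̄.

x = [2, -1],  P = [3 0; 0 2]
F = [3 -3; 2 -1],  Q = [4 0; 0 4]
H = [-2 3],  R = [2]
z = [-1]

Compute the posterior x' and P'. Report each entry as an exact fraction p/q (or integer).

x̄ = F·x = [9, 5]
P̄ = F·P·Fᵀ + Q = [49 24; 24 18]
y = z − H·x̄ = [2]
S = H·P̄·Hᵀ + R = [72]
K = P̄·Hᵀ·S⁻¹ = [-13/36; 1/12]
x' = x̄ + K·y = [149/18, 31/6]
P' = (I − K·H)·P̄ = [713/18 157/6; 157/6 35/2]

x' = [149/18, 31/6]
P' = [713/18 157/6; 157/6 35/2]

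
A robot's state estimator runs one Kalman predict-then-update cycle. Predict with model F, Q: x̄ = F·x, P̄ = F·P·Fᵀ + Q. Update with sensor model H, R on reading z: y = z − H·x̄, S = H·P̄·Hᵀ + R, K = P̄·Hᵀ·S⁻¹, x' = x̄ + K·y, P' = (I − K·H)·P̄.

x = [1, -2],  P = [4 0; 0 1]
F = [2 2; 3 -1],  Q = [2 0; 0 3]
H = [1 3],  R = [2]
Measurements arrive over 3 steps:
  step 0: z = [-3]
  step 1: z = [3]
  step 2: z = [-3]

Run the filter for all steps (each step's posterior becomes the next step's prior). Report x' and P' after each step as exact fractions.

step 0: x' = [-610/129, 77/129], P' = [902/129 -286/129; -286/129 119/129]
step 1: x' = [-1573/934, 45471/29888], P' = [1378/467 -845/934; -845/934 14855/29888]
step 2: x' = [4078898/2441499, -19345327/12207495], P' = [7209122/2441499 -2212442/2441499; -2212442/2441499 6069232/12207495]

step 0: x̄ = F·x = [-2, 5]
step 0: P̄ = F·P·Fᵀ + Q = [22 22; 22 40]
step 0: y = z − H·x̄ = [-16]
step 0: S = H·P̄·Hᵀ + R = [516]
step 0: K = P̄·Hᵀ·S⁻¹ = [22/129; 71/258]
step 0: x' = x̄ + K·y = [-610/129, 77/129]
step 0: P' = (I − K·H)·P̄ = [902/129 -286/129; -286/129 119/129]
step 1: x̄ = F·x = [-1066/129, -1907/129]
step 1: P̄ = F·P·Fᵀ + Q = [2054/129 4030/129; 4030/129 10340/129]
step 1: y = z − H·x̄ = [7174/129]
step 1: S = H·P̄·Hᵀ + R = [119552/129]
step 1: K = P̄·Hᵀ·S⁻¹ = [221/1868; 17525/59776]
step 1: x' = x̄ + K·y = [-1573/934, 45471/29888]
step 1: P' = (I − K·H)·P̄ = [1378/467 -845/934; -845/934 14855/29888]
step 2: x̄ = F·x = [-4865/14944, -196479/29888]
step 2: P̄ = F·P·Fᵀ + Q = [63911/7472 195641/14944; 195641/14944 1060487/29888]
step 2: y = z − H·x̄ = [509503/29888]
step 2: S = H·P̄·Hᵀ + R = [12207495/29888]
step 2: K = P̄·Hᵀ·S⁻¹ = [285898/2441499; 3572743/12207495]
step 2: x' = x̄ + K·y = [4078898/2441499, -19345327/12207495]
step 2: P' = (I − K·H)·P̄ = [7209122/2441499 -2212442/2441499; -2212442/2441499 6069232/12207495]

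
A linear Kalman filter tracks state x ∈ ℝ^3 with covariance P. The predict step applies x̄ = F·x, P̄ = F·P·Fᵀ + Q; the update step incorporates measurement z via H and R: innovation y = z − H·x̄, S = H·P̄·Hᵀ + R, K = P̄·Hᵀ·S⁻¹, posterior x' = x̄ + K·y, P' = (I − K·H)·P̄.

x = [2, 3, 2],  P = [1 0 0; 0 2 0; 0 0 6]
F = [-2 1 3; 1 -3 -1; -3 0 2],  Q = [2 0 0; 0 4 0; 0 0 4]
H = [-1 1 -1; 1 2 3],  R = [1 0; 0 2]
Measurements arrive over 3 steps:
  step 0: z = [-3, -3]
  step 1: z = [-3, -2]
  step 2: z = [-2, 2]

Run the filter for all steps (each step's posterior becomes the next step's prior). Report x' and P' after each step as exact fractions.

step 0: x̄ = F·x = [5, -9, -2]
step 0: P̄ = F·P·Fᵀ + Q = [62 -26 42; -26 29 -15; 42 -15 37]
step 0: y = z − H·x̄ = [9, 16]
step 0: S = H·P̄·Hᵀ + R = [295 -272; -272 481]
step 0: K = P̄·Hᵀ·S⁻¹ = [-25538/67911 4760/67911; 30134/67911 15205/67911; -11758/67911 10717/67911]
step 0: x' = x̄ + K·y = [185873/67911, -96713/67911, -70172/67911]
step 0: P' = (I − K·H)·P̄ = [243182/67911 83854/67911 -133790/67911; 83854/67911 57704/67911 -56284/67911; -133790/67911 -56284/67911 89264/67911]
step 1: x̄ = F·x = [-226325/22637, 546184/67911, -697963/67911]
step 1: P̄ = F·P·Fᵀ + Q = [967330/22637 -148800/22637 1123272/22637; -148800/22637 550178/67911 -484634/67911; 1123272/22637 -484634/67911 4422818/67911]
step 1: y = z − H·x̄ = [-2126855/67911, 1544674/67911]
step 1: S = H·P̄·Hᵀ + R = [16544597/67911 -28587586/67911; -28587586/67911 57661574/67911]
step 1: K = P̄·Hᵀ·S⁻¹ = [-301421908/1006739931 62145235/1006739931; 153486402/335579977 71440295/335579977; -216028030/1006739931 166469443/1006739931]
step 1: x' = x̄ + K·y = [788142955/1006739931, -483028392/335579977, 205181689/1006739931]
step 1: P' = (I − K·H)·P̄ = [2111868992/1006739931 229584182/335579977 -1121694538/1006739931; 229584182/335579977 212501632/335579977 -170568952/335579977; -1121694538/1006739931 -170568952/335579977 826015712/1006739931]
step 2: x̄ = F·x = [-2409826019/1006739931, 1643405598/335579977, -1954065487/1006739931]
step 2: P̄ = F·P·Fᵀ + Q = [26167685270/1006739931 -1428145372/335579977 29119665868/1006739931; -1428145372/335579977 2581007052/335579977 -1442365680/335579977; 29119665868/1006739931 -1442365680/335579977 39798177956/1006739931]
step 2: y = z − H·x̄ = [-3769196054/335579977, 425068754/1006739931]
step 2: S = H·P̄·Hᵀ + R = [50059340787/335579977 -82199167074/335579977; -82199167074/335579977 522991937624/1006739931]
step 2: K = P̄·Hᵀ·S⁻¹ = [-1309481834203/4403214461895 177487505359/2935476307930; 403005480538/880642892379 62341864545/293547630793; -947957240596/4403214461895 243515361814/1467738153965]
step 2: x' = x̄ + K·y = [856083476122/880642892379, -134851994240/880642892379, 481846979461/880642892379]
step 2: P' = (I − K·H)·P̄ = [9208641399241/4403214461895 600851992478/880642892379 -4894899602648/4403214461895; 600851992478/880642892379 556954322768/880642892379 -446903150248/880642892379; -4894899602648/4403214461895 -446903150248/880642892379 3608341092004/4403214461895]

step 0: x' = [185873/67911, -96713/67911, -70172/67911], P' = [243182/67911 83854/67911 -133790/67911; 83854/67911 57704/67911 -56284/67911; -133790/67911 -56284/67911 89264/67911]
step 1: x' = [788142955/1006739931, -483028392/335579977, 205181689/1006739931], P' = [2111868992/1006739931 229584182/335579977 -1121694538/1006739931; 229584182/335579977 212501632/335579977 -170568952/335579977; -1121694538/1006739931 -170568952/335579977 826015712/1006739931]
step 2: x' = [856083476122/880642892379, -134851994240/880642892379, 481846979461/880642892379], P' = [9208641399241/4403214461895 600851992478/880642892379 -4894899602648/4403214461895; 600851992478/880642892379 556954322768/880642892379 -446903150248/880642892379; -4894899602648/4403214461895 -446903150248/880642892379 3608341092004/4403214461895]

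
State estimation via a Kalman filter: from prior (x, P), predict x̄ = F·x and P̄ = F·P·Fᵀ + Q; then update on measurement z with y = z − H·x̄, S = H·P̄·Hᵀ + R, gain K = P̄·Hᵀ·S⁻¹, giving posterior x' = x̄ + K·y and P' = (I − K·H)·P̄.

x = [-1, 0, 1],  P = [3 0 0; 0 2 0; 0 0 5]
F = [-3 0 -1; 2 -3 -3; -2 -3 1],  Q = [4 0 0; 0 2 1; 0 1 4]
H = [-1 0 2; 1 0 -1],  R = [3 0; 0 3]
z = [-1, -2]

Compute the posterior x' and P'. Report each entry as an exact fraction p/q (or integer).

x̄ = F·x = [2, -5, 3]
P̄ = F·P·Fᵀ + Q = [36 -3 13; -3 77 -8; 13 -8 39]
y = z − H·x̄ = [-5, -1]
S = H·P̄·Hᵀ + R = [143 -75; -75 52]
K = P̄·Hᵀ·S⁻¹ = [1205/1811 2539/1811; -301/1811 -260/1811; 1430/1811 1157/1811]
x' = x̄ + K·y = [-4942/1811, -7290/1811, -2874/1811]
P' = (I − K·H)·P̄ = [18849/1811 -2463/1811 11232/1811; -2463/1811 136834/1811 -1683/1811; 11232/1811 -1683/1811 7761/1811]

x' = [-4942/1811, -7290/1811, -2874/1811]
P' = [18849/1811 -2463/1811 11232/1811; -2463/1811 136834/1811 -1683/1811; 11232/1811 -1683/1811 7761/1811]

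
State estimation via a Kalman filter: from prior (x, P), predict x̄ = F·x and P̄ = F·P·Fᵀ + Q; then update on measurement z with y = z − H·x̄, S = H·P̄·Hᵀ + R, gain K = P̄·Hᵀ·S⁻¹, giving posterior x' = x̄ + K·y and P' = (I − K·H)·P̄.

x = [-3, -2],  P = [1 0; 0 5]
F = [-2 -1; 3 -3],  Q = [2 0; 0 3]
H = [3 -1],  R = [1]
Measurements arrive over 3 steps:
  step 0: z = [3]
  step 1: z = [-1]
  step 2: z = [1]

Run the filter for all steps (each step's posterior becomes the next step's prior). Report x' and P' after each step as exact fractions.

step 0: x' = [248/103, 411/103], P' = [557/103 1647/103; 1647/103 4971/103]
step 1: x' = [109154/47383, 376974/47383], P' = [140410/47383 395763/47383; 395763/47383 1158168/47383]
step 2: x' = [-17464609/12415636, -31889847/6207818], P' = [32957217/12415636 46249053/6207818; 46249053/6207818 67685484/3103909]

step 0: x̄ = F·x = [8, -3]
step 0: P̄ = F·P·Fᵀ + Q = [11 9; 9 57]
step 0: y = z − H·x̄ = [-24]
step 0: S = H·P̄·Hᵀ + R = [103]
step 0: K = P̄·Hᵀ·S⁻¹ = [24/103; -30/103]
step 0: x' = x̄ + K·y = [248/103, 411/103]
step 0: P' = (I − K·H)·P̄ = [557/103 1647/103; 1647/103 4971/103]
step 1: x̄ = F·x = [-907/103, -489/103]
step 1: P̄ = F·P·Fᵀ + Q = [13993/103 16512/103; 16512/103 20415/103]
step 1: y = z − H·x̄ = [2129/103]
step 1: S = H·P̄·Hᵀ + R = [47383/103]
step 1: K = P̄·Hᵀ·S⁻¹ = [25467/47383; 29121/47383]
step 1: x' = x̄ + K·y = [109154/47383, 376974/47383]
step 1: P' = (I − K·H)·P̄ = [140410/47383 395763/47383; 395763/47383 1158168/47383]
step 2: x̄ = F·x = [-595282/47383, -114780/6769]
step 2: P̄ = F·P·Fᵀ + Q = [3397626/47383 545619/6769; 545619/6769 96033/967]
step 2: y = z − H·x̄ = [1029769/47383]
step 2: S = H·P̄·Hᵀ + R = [12415636/47383]
step 2: K = P̄·Hᵀ·S⁻¹ = [6373545/12415636; 3376191/6207818]
step 2: x' = x̄ + K·y = [-17464609/12415636, -31889847/6207818]
step 2: P' = (I − K·H)·P̄ = [32957217/12415636 46249053/6207818; 46249053/6207818 67685484/3103909]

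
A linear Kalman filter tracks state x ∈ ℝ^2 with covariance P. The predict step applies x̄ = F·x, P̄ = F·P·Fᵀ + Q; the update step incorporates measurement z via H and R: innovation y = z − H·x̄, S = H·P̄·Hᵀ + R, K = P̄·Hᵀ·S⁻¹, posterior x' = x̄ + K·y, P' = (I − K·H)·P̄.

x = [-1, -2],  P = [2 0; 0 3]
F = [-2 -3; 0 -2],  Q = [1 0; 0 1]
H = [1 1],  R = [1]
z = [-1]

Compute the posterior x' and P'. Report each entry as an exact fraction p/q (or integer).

x̄ = F·x = [8, 4]
P̄ = F·P·Fᵀ + Q = [36 18; 18 13]
y = z − H·x̄ = [-13]
S = H·P̄·Hᵀ + R = [86]
K = P̄·Hᵀ·S⁻¹ = [27/43; 31/86]
x' = x̄ + K·y = [-7/43, -59/86]
P' = (I − K·H)·P̄ = [90/43 -63/43; -63/43 157/86]

x' = [-7/43, -59/86]
P' = [90/43 -63/43; -63/43 157/86]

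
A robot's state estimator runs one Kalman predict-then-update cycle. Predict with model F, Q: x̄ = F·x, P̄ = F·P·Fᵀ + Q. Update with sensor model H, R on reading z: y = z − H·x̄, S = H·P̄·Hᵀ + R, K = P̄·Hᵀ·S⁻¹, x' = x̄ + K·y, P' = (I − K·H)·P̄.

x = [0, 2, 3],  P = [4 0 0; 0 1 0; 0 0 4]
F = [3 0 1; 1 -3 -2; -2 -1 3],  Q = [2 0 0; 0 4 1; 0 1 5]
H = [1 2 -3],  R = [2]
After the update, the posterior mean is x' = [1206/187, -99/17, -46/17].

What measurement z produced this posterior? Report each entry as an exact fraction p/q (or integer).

x̄ = F·x = [3, -12, 7]
P̄ = F·P·Fᵀ + Q = [42 4 -12; 4 33 -28; -12 -28 58]
S = H·P̄·Hᵀ + R = [1122]
K = P̄·Hᵀ·S⁻¹ = [43/561; 7/51; -11/51]
x' − x̄ = [645/187, 105/17, -165/17] = K·y
y = (KᵀK)⁻¹·Kᵀ·(x' − x̄) = [45]
z = y + H·x̄ = [45] + [-42] = [3]

z = [3]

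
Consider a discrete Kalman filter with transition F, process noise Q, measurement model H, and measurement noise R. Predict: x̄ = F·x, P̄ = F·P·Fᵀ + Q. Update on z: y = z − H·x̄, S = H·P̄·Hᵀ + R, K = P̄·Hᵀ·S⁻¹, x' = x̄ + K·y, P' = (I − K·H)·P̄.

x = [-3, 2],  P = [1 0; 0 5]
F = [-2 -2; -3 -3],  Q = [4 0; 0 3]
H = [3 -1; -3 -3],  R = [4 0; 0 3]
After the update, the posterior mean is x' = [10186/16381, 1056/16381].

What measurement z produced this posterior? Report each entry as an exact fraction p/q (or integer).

x̄ = F·x = [2, 3]
P̄ = F·P·Fᵀ + Q = [28 36; 36 57]
S = H·P̄·Hᵀ + R = [97 -297; -297 1416]
K = P̄·Hᵀ·S⁻¹ = [3648/16381 -1456/16381; -3549/16381 -3972/16381]
x' − x̄ = [-22576/16381, -48087/16381] = K·y
y = (KᵀK)⁻¹·Kᵀ·(x' − x̄) = [-1, 13]
z = y + H·x̄ = [-1, 13] + [3, -15] = [2, -2]

z = [2, -2]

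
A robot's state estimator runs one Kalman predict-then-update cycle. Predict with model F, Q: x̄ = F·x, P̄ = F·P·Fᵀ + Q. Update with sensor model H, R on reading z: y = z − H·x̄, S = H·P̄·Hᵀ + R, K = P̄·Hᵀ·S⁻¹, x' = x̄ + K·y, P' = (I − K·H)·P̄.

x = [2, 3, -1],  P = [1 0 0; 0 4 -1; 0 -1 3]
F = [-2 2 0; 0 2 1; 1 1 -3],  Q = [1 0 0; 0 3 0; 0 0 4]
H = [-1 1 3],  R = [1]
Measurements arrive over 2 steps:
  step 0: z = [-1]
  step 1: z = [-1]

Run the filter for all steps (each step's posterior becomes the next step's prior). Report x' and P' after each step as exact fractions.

step 0: x̄ = F·x = [2, 5, 8]
step 0: P̄ = F·P·Fᵀ + Q = [21 14 12; 14 18 4; 12 4 42]
step 0: y = z − H·x̄ = [-28]
step 0: S = H·P̄·Hᵀ + R = [342]
step 0: K = P̄·Hᵀ·S⁻¹ = [29/342; 8/171; 59/171]
step 0: x' = x̄ + K·y = [-64/171, 631/171, -284/171]
step 0: P' = (I − K·H)·P̄ = [6341/342 2162/171 341/171; 2162/171 2950/171 -260/171; 341/171 -260/171 220/171]
step 1: x̄ = F·x = [1390/171, 326/57, 473/57]
step 1: P̄ = F·P·Fᵀ + Q = [7357/171 650/57 1055/57; 650/57 1277/19 1245/19; 1055/57 1245/19 2805/38]
step 1: y = z − H·x̄ = [-4016/171]
step 1: S = H·P̄·Hᵀ + R = [353927/342]
step 1: K = P̄·Hᵀ·S⁻¹ = [1168/50561; 86316/353927; 91815/353927]
step 1: x' = x̄ + K·y = [383562/50561, -2950/353927, 780663/353927]
step 1: P' = (I − K·H)·P̄ = [306769/7223 281786/50561 622255/50561; 281786/50561 2002673/353927 18715/353927; 622255/50561 18715/353927 1476295/353927]

step 0: x' = [-64/171, 631/171, -284/171], P' = [6341/342 2162/171 341/171; 2162/171 2950/171 -260/171; 341/171 -260/171 220/171]
step 1: x' = [383562/50561, -2950/353927, 780663/353927], P' = [306769/7223 281786/50561 622255/50561; 281786/50561 2002673/353927 18715/353927; 622255/50561 18715/353927 1476295/353927]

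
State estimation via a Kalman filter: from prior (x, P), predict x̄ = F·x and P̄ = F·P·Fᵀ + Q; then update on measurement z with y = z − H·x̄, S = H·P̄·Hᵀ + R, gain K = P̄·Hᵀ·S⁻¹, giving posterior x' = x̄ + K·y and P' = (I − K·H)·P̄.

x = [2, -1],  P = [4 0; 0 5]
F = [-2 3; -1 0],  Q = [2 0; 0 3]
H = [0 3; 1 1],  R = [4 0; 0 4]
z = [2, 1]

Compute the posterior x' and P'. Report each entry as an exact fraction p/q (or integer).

x' = [91/801, 154/267]
P' = [16088/4005 -92/267; -92/267 36/89]

x̄ = F·x = [-7, -2]
P̄ = F·P·Fᵀ + Q = [63 8; 8 7]
y = z − H·x̄ = [8, 10]
S = H·P̄·Hᵀ + R = [67 45; 45 90]
K = P̄·Hᵀ·S⁻¹ = [-23/89 3677/4005; 27/89 4/267]
x' = x̄ + K·y = [91/801, 154/267]
P' = (I − K·H)·P̄ = [16088/4005 -92/267; -92/267 36/89]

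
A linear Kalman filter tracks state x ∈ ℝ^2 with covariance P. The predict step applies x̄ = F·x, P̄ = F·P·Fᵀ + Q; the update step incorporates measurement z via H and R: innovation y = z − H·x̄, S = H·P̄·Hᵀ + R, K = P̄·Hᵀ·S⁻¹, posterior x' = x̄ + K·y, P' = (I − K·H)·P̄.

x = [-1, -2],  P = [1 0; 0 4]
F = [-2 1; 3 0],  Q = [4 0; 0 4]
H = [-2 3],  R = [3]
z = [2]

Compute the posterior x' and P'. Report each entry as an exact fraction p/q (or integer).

x' = [-77/40, -53/80]
P' = [93/20 117/40; 117/40 173/80]

x̄ = F·x = [0, -3]
P̄ = F·P·Fᵀ + Q = [12 -6; -6 13]
y = z − H·x̄ = [11]
S = H·P̄·Hᵀ + R = [240]
K = P̄·Hᵀ·S⁻¹ = [-7/40; 17/80]
x' = x̄ + K·y = [-77/40, -53/80]
P' = (I − K·H)·P̄ = [93/20 117/40; 117/40 173/80]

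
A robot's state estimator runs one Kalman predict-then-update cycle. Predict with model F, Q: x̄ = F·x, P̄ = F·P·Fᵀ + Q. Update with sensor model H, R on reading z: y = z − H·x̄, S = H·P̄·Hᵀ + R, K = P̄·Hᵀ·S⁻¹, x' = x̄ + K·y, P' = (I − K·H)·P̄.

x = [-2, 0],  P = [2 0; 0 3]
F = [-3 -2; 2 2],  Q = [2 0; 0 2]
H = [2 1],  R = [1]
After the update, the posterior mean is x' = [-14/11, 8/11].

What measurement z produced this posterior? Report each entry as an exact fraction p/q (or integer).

x̄ = F·x = [6, -4]
P̄ = F·P·Fᵀ + Q = [32 -24; -24 22]
S = H·P̄·Hᵀ + R = [55]
K = P̄·Hᵀ·S⁻¹ = [8/11; -26/55]
x' − x̄ = [-80/11, 52/11] = K·y
y = (KᵀK)⁻¹·Kᵀ·(x' − x̄) = [-10]
z = y + H·x̄ = [-10] + [8] = [-2]

z = [-2]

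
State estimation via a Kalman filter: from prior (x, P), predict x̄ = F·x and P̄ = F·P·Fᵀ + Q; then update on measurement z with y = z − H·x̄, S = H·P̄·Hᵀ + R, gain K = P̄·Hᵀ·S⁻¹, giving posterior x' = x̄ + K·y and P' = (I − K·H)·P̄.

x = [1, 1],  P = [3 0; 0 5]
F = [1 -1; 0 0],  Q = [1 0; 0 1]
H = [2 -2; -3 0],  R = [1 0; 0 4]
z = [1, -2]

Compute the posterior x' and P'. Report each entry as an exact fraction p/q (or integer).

x̄ = F·x = [0, 0]
P̄ = F·P·Fᵀ + Q = [9 0; 0 1]
y = z − H·x̄ = [1, -2]
S = H·P̄·Hᵀ + R = [41 -54; -54 85]
K = P̄·Hᵀ·S⁻¹ = [72/569 -135/569; -170/569 -108/569]
x' = x̄ + K·y = [342/569, 46/569]
P' = (I − K·H)·P̄ = [180/569 144/569; 144/569 229/569]

x' = [342/569, 46/569]
P' = [180/569 144/569; 144/569 229/569]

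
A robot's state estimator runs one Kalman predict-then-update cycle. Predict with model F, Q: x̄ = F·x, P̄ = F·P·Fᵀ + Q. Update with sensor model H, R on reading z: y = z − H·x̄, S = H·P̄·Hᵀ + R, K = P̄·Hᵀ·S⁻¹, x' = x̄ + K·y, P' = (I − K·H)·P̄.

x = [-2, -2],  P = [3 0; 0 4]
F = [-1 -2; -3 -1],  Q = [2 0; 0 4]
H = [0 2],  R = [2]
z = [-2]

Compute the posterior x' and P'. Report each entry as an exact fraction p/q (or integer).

x̄ = F·x = [6, 8]
P̄ = F·P·Fᵀ + Q = [21 17; 17 35]
y = z − H·x̄ = [-18]
S = H·P̄·Hᵀ + R = [142]
K = P̄·Hᵀ·S⁻¹ = [17/71; 35/71]
x' = x̄ + K·y = [120/71, -62/71]
P' = (I − K·H)·P̄ = [913/71 17/71; 17/71 35/71]

x' = [120/71, -62/71]
P' = [913/71 17/71; 17/71 35/71]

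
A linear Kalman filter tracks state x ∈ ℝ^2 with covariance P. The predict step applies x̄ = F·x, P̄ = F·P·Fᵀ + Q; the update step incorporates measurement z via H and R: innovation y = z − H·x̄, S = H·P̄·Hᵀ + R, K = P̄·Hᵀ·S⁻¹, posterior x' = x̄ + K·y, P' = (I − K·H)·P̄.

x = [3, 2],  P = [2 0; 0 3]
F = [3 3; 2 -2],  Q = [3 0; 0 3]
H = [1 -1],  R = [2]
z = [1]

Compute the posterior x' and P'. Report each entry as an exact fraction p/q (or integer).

x̄ = F·x = [15, 2]
P̄ = F·P·Fᵀ + Q = [48 -6; -6 23]
y = z − H·x̄ = [-12]
S = H·P̄·Hᵀ + R = [85]
K = P̄·Hᵀ·S⁻¹ = [54/85; -29/85]
x' = x̄ + K·y = [627/85, 518/85]
P' = (I − K·H)·P̄ = [1164/85 1056/85; 1056/85 1114/85]

x' = [627/85, 518/85]
P' = [1164/85 1056/85; 1056/85 1114/85]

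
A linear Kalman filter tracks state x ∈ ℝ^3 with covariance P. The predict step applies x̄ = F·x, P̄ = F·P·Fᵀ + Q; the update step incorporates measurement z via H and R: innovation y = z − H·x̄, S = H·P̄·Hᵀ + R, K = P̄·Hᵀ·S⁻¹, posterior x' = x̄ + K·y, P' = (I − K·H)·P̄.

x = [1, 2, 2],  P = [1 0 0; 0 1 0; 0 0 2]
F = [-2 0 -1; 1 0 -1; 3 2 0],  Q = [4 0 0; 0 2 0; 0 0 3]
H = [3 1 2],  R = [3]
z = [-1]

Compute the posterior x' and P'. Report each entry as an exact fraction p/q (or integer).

x' = [-74/17, -62/51, 20/3]
P' = [116/17 -33/17 -9; -33/17 389/102 7/6; -9 7/6 79/6]

x̄ = F·x = [-4, -1, 7]
P̄ = F·P·Fᵀ + Q = [10 0 -6; 0 5 3; -6 3 16]
y = z − H·x̄ = [-2]
S = H·P̄·Hᵀ + R = [102]
K = P̄·Hᵀ·S⁻¹ = [3/17; 11/102; 1/6]
x' = x̄ + K·y = [-74/17, -62/51, 20/3]
P' = (I − K·H)·P̄ = [116/17 -33/17 -9; -33/17 389/102 7/6; -9 7/6 79/6]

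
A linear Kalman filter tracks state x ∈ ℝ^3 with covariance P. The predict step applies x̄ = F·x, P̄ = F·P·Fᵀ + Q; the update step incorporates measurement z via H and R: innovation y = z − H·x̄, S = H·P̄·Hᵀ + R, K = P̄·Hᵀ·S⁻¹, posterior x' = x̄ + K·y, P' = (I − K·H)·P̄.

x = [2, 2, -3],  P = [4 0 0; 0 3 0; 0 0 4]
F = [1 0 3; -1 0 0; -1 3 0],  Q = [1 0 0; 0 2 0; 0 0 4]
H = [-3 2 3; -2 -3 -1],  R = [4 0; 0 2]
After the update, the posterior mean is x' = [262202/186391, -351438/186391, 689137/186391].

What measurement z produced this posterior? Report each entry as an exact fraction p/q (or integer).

x̄ = F·x = [-7, -2, 4]
P̄ = F·P·Fᵀ + Q = [41 -4 -4; -4 6 4; -4 4 35]
S = H·P̄·Hᵀ + R = [880 53; 53 215]
K = P̄·Hᵀ·S⁻¹ = [-27247/186391 -50501/186391; 8482/186391 -14228/186391; 28942/186391 -40945/186391]
x' − x̄ = [1566939/186391, 21344/186391, -56427/186391] = K·y
y = (KᵀK)⁻¹·Kᵀ·(x' − x̄) = [-26, -17]
z = y + H·x̄ = [-26, -17] + [29, 16] = [3, -1]

z = [3, -1]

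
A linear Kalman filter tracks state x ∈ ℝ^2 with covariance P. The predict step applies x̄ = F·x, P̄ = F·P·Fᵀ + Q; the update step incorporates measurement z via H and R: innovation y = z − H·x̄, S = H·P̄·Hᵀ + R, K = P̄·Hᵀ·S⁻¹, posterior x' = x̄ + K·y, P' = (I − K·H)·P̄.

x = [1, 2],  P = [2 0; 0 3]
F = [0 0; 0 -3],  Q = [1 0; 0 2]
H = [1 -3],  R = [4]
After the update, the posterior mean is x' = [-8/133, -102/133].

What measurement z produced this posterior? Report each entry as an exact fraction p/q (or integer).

x̄ = F·x = [0, -6]
P̄ = F·P·Fᵀ + Q = [1 0; 0 29]
S = H·P̄·Hᵀ + R = [266]
K = P̄·Hᵀ·S⁻¹ = [1/266; -87/266]
x' − x̄ = [-8/133, 696/133] = K·y
y = (KᵀK)⁻¹·Kᵀ·(x' − x̄) = [-16]
z = y + H·x̄ = [-16] + [18] = [2]

z = [2]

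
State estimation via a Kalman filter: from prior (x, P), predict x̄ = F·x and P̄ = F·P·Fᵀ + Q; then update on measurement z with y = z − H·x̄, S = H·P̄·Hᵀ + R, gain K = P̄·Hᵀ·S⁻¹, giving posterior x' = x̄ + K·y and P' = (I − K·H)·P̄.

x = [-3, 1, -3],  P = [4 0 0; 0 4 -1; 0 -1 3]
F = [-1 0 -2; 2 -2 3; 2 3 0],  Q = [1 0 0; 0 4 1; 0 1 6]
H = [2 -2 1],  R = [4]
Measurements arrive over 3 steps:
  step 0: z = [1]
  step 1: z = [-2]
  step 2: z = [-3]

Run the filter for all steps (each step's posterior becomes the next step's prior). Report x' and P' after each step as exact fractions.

step 0: x̄ = F·x = [9, -17, -3]
step 0: P̄ = F·P·Fᵀ + Q = [17 -30 -2; -30 75 -16; -2 -16 58]
step 0: y = z − H·x̄ = [-48]
step 0: S = H·P̄·Hᵀ + R = [726]
step 0: K = P̄·Hᵀ·S⁻¹ = [46/363; -113/363; 43/363]
step 0: x' = x̄ + K·y = [353/121, -249/121, -1051/121]
step 0: P' = (I − K·H)·P̄ = [1939/363 -494/363 -4682/363; -494/363 1687/363 3910/363; -4682/363 3910/363 17356/363]
step 1: x̄ = F·x = [159/11, -1949/121, -41/121]
step 1: P̄ = F·P·Fᵀ + Q = [146 -1836/11 -216/11; -1836/11 24336/121 1369/121; -216/11 1369/121 19189/363]
step 1: y = z − H·x̄ = [-7597/121]
step 1: S = H·P̄·Hᵀ + R = [964429/363]
step 1: K = P̄·Hᵀ·S⁻¹ = [220044/964429; -263085/964429; -3281/964429]
step 1: x' = x̄ + K·y = [124893/964429, 983344/964429, -120792/964429]
step 1: P' = (I − K·H)·P̄ = [7419962/964429 -1494624/964429 -16948996/964429; -1494624/964429 3298389/964429 8533686/964429; -16948996/964429 8533686/964429 50952240/964429]
step 2: x̄ = F·x = [116691/964429, -2079278/964429, 3199818/964429]
step 2: P̄ = F·P·Fᵀ + Q = [144397367/964429 -170764896/964429 6237816/964429; -170764896/964429 211466088/964429 -17026107/964429; 6237816/964429 -17026107/964429 47216435/964429]
step 2: y = z − H·x̄ = [-10485043/964429]
step 2: S = H·P̄·Hᵀ + R = [2933702831/964429]
step 2: K = P̄·Hᵀ·S⁻¹ = [636562342/2933702831; -781488075/2933702831; 93744281/2933702831]
step 2: x' = x̄ + K·y = [-6565591465/2933702831, 2171183483/2933702831, 8714381575/2933702831]
step 2: P' = (I − K·H)·P̄ = [19086266697/2933702831 -3636949494/2933702831 -42900183014/2933702831; -3636949494/2933702831 10011156507/2933702831 24170259702/2933702831; -42900183014/2933702831 24170259702/2933702831 134515862556/2933702831]

step 0: x' = [353/121, -249/121, -1051/121], P' = [1939/363 -494/363 -4682/363; -494/363 1687/363 3910/363; -4682/363 3910/363 17356/363]
step 1: x' = [124893/964429, 983344/964429, -120792/964429], P' = [7419962/964429 -1494624/964429 -16948996/964429; -1494624/964429 3298389/964429 8533686/964429; -16948996/964429 8533686/964429 50952240/964429]
step 2: x' = [-6565591465/2933702831, 2171183483/2933702831, 8714381575/2933702831], P' = [19086266697/2933702831 -3636949494/2933702831 -42900183014/2933702831; -3636949494/2933702831 10011156507/2933702831 24170259702/2933702831; -42900183014/2933702831 24170259702/2933702831 134515862556/2933702831]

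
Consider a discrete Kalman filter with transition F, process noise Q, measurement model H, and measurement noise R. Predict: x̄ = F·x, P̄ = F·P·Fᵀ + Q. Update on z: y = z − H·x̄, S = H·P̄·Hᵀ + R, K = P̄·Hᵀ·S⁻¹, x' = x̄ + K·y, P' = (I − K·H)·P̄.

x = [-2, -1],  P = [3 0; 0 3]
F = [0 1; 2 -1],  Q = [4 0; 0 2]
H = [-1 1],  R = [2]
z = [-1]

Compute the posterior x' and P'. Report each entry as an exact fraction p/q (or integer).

x' = [-21/16, -19/8]
P' = [31/8 13/4; 13/4 9/2]

x̄ = F·x = [-1, -3]
P̄ = F·P·Fᵀ + Q = [7 -3; -3 17]
y = z − H·x̄ = [1]
S = H·P̄·Hᵀ + R = [32]
K = P̄·Hᵀ·S⁻¹ = [-5/16; 5/8]
x' = x̄ + K·y = [-21/16, -19/8]
P' = (I − K·H)·P̄ = [31/8 13/4; 13/4 9/2]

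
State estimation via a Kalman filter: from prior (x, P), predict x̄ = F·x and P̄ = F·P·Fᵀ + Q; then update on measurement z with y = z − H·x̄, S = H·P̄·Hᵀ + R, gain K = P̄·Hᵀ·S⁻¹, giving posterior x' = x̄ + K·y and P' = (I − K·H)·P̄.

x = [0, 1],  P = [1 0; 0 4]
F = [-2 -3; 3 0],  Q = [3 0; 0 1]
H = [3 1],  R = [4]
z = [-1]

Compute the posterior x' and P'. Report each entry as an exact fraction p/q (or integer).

x̄ = F·x = [-3, 0]
P̄ = F·P·Fᵀ + Q = [43 -6; -6 10]
y = z − H·x̄ = [8]
S = H·P̄·Hᵀ + R = [365]
K = P̄·Hᵀ·S⁻¹ = [123/365; -8/365]
x' = x̄ + K·y = [-111/365, -64/365]
P' = (I − K·H)·P̄ = [566/365 -1206/365; -1206/365 3586/365]

x' = [-111/365, -64/365]
P' = [566/365 -1206/365; -1206/365 3586/365]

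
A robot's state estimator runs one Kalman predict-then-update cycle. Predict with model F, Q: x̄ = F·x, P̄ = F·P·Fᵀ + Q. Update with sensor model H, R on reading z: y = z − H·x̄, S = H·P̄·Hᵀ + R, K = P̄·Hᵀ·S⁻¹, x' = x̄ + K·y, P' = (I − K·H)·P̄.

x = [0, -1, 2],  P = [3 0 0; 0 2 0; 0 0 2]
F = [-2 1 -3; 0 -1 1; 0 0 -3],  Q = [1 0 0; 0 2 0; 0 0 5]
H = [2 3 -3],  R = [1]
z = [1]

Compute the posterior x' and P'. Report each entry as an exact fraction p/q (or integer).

x̄ = F·x = [-7, 3, -6]
P̄ = F·P·Fᵀ + Q = [33 -8 18; -8 6 -6; 18 -6 23]
y = z − H·x̄ = [-12]
S = H·P̄·Hᵀ + R = [190]
K = P̄·Hᵀ·S⁻¹ = [-6/95; 2/19; -51/190]
x' = x̄ + K·y = [-593/95, 33/19, -264/95]
P' = (I − K·H)·P̄ = [3063/95 -128/19 1404/95; -128/19 74/19 -12/19; 1404/95 -12/19 1769/190]

x' = [-593/95, 33/19, -264/95]
P' = [3063/95 -128/19 1404/95; -128/19 74/19 -12/19; 1404/95 -12/19 1769/190]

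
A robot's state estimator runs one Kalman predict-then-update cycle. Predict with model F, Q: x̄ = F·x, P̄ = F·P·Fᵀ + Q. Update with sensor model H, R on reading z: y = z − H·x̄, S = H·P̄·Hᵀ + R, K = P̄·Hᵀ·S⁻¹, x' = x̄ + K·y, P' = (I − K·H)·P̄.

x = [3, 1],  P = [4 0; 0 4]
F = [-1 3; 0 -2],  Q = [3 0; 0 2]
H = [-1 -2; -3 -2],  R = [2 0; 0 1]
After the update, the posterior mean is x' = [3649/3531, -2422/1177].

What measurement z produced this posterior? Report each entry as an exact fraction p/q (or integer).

z = [3, 1]

x̄ = F·x = [0, -2]
P̄ = F·P·Fᵀ + Q = [43 -24; -24 18]
S = H·P̄·Hᵀ + R = [21 9; 9 172]
K = P̄·Hᵀ·S⁻¹ = [1589/3531 -582/1177; -796/1177 288/1177]
x' − x̄ = [3649/3531, -68/1177] = K·y
y = (KᵀK)⁻¹·Kᵀ·(x' − x̄) = [-1, -3]
z = y + H·x̄ = [-1, -3] + [4, 4] = [3, 1]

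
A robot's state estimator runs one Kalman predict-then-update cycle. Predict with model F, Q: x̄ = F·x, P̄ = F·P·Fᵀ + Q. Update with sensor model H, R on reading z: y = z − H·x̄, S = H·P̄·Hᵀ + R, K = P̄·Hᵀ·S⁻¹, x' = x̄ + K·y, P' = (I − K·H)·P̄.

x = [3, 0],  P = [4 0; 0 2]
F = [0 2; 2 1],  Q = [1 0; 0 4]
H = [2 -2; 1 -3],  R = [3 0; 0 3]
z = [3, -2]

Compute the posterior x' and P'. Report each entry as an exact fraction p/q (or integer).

x' = [4885/1873, 2752/1873]
P' = [7179/3746 1929/1873; 1929/1873 1464/1873]

x̄ = F·x = [0, 6]
P̄ = F·P·Fᵀ + Q = [9 4; 4 22]
y = z − H·x̄ = [15, 16]
S = H·P̄·Hᵀ + R = [95 118; 118 186]
K = P̄·Hᵀ·S⁻¹ = [1107/1873 -1465/3746; 310/1873 -821/1873]
x' = x̄ + K·y = [4885/1873, 2752/1873]
P' = (I − K·H)·P̄ = [7179/3746 1929/1873; 1929/1873 1464/1873]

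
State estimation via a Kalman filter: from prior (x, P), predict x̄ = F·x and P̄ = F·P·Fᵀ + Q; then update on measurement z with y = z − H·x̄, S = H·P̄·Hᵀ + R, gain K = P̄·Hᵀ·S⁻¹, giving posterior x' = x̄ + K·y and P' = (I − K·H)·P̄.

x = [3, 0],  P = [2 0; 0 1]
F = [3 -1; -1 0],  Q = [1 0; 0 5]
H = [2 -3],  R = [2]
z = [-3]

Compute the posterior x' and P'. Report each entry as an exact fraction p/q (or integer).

x' = [213/217, 339/217]
P' = [976/217 612/217; 612/217 430/217]

x̄ = F·x = [9, -3]
P̄ = F·P·Fᵀ + Q = [20 -6; -6 7]
y = z − H·x̄ = [-30]
S = H·P̄·Hᵀ + R = [217]
K = P̄·Hᵀ·S⁻¹ = [58/217; -33/217]
x' = x̄ + K·y = [213/217, 339/217]
P' = (I − K·H)·P̄ = [976/217 612/217; 612/217 430/217]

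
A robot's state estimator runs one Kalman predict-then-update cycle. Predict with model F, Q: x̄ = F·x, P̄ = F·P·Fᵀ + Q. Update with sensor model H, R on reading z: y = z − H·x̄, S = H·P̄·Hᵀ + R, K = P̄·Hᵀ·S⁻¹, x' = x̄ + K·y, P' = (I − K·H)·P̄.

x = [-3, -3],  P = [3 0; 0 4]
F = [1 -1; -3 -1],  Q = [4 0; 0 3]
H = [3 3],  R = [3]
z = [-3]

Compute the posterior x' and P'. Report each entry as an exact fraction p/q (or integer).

x̄ = F·x = [0, 12]
P̄ = F·P·Fᵀ + Q = [11 -5; -5 34]
y = z − H·x̄ = [-39]
S = H·P̄·Hᵀ + R = [318]
K = P̄·Hᵀ·S⁻¹ = [3/53; 29/106]
x' = x̄ + K·y = [-117/53, 141/106]
P' = (I − K·H)·P̄ = [529/53 -526/53; -526/53 1081/106]

x' = [-117/53, 141/106]
P' = [529/53 -526/53; -526/53 1081/106]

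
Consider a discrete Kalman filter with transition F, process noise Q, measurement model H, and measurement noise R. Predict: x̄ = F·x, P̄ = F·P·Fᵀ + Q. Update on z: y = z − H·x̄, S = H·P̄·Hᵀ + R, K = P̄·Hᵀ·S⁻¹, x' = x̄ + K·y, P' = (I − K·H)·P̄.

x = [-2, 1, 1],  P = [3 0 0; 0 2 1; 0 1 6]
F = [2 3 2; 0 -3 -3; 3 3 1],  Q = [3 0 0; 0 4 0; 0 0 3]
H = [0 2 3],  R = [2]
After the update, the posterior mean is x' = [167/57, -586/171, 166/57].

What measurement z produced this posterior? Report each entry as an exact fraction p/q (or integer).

x̄ = F·x = [1, -6, -2]
P̄ = F·P·Fᵀ + Q = [69 -69 57; -69 94 -48; 57 -48 60]
S = H·P̄·Hᵀ + R = [342]
K = P̄·Hᵀ·S⁻¹ = [11/114; 22/171; 14/57]
x' − x̄ = [110/57, 440/171, 280/57] = K·y
y = (KᵀK)⁻¹·Kᵀ·(x' − x̄) = [20]
z = y + H·x̄ = [20] + [-18] = [2]

z = [2]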